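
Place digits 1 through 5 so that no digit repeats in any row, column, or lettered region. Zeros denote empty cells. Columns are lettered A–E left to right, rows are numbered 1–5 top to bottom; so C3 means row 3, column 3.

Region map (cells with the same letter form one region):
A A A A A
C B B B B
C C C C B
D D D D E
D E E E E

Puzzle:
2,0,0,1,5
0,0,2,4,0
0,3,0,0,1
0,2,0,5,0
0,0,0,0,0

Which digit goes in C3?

4

B1 = 4 (sole candidate).
C1 = 3 (sole candidate).
B2 = 5 (sole candidate).
E2 = 3 (sole candidate).
D3 = 2 (sole candidate).
E4 = 4 (sole candidate).
B5 = 1 (sole candidate).
C5 = 5 (sole candidate).
D5 = 3 (sole candidate).
E5 = 2 (sole candidate).
A2 = 1 (sole candidate).
C3 = 4: row 3 has {1,2,3}; col 3 has {2,3,5}; region has {1,2,3} → only 4 remains.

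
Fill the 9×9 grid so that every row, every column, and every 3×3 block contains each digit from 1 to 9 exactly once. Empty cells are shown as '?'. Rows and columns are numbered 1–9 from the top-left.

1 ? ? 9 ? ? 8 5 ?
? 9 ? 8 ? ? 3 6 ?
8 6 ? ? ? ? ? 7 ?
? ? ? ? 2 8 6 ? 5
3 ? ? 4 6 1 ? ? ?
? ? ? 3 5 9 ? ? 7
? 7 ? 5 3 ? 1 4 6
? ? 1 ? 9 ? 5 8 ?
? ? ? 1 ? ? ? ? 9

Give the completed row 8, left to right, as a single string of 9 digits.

R3C4 = 2: row 3 has {6,7,8}; col 4 has {1,3,4,5,8,9}; box has {8,9} → only 2 remains.
R4C4 = 7: row 4 has {2,5,6,8}; col 4 has {1,2,3,4,5,8,9}; box has {1,2,3,4,5,6,8,9} → only 7 remains.
R7C6 = 2: row 7 has {1,3,4,5,6,7}; col 6 has {1,8,9}; box has {1,3,5,9} → only 2 remains.
R8C4 = 6: row 8 has {1,5,8,9}; col 4 has {1,2,3,4,5,7,8,9}; box has {1,2,3,5,9} → only 6 remains.
R7C1 = 9: row 7 has {1,2,3,4,5,6,7}; col 1 has {1,3,8}; box has {1,7} → only 9 remains.
R7C3 = 8: row 7 has {1,2,3,4,5,6,7,9}; col 3 has {1}; box has {1,7,9} → only 8 remains.
R4C1 = 4: row 4 has {2,5,6,7,8}; col 1 has {1,3,8,9}; box has {3} → only 4 remains.
R4C2 = 1: row 4 has {2,4,5,6,7,8}; col 2 has {6,7,9}; box has {3,4} → only 1 remains.
R4C3 = 9: row 4 has {1,2,4,5,6,7,8}; col 3 has {1,8}; box has {1,3,4} → only 9 remains.
R4C8 = 3: row 4 has {1,2,4,5,6,7,8,9}; col 8 has {4,5,6,7,8}; box has {5,6,7} → only 3 remains.
R8C1 = 2: row 8 has {1,5,6,8,9}; col 1 has {1,3,4,8,9}; box has {1,7,8,9} → only 2 remains.
R8C9 = 3: row 8 has {1,2,5,6,8,9}; col 9 has {5,6,7,9}; box has {1,4,5,6,8,9} → only 3 remains.
R9C8 = 2: row 9 has {1,9}; col 8 has {3,4,5,6,7,8}; box has {1,3,4,5,6,8,9} → only 2 remains.
R5C8 = 9: row 5 has {1,3,4,6}; col 8 has {2,3,4,5,6,7,8}; box has {3,5,6,7} → only 9 remains.
R6C1 = 6: row 6 has {3,5,7,9}; col 1 has {1,2,3,4,8,9}; box has {1,3,4,9} → only 6 remains.
R6C3 = 2: row 6 has {3,5,6,7,9}; col 3 has {1,8,9}; box has {1,3,4,6,9} → only 2 remains.
R6C7 = 4: row 6 has {2,3,5,6,7,9}; col 7 has {1,3,5,6,8}; box has {3,5,6,7,9} → only 4 remains.
R6C8 = 1: row 6 has {2,3,4,5,6,7,9}; col 8 has {2,3,4,5,6,7,8,9}; box has {3,4,5,6,7,9} → only 1 remains.
R8C2 = 4: row 8 has {1,2,3,5,6,8,9}; col 2 has {1,6,7,9}; box has {1,2,7,8,9} → only 4 remains.
R8C6 = 7: row 8 has {1,2,3,4,5,6,8,9}; col 6 has {1,2,8,9}; box has {1,2,3,5,6,9} → only 7 remains.

241697583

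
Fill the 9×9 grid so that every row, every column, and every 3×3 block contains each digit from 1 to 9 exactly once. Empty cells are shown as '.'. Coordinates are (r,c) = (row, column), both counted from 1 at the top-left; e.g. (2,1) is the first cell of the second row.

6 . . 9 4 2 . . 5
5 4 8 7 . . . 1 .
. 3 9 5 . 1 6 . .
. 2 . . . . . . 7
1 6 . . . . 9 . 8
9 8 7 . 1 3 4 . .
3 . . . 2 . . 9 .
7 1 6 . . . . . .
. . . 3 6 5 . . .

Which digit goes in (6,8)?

(1,2) = 7 (sole candidate).
(1,3) = 1 (sole candidate).
(2,5) = 3 (sole candidate).
(2,6) = 6 (sole candidate).
(2,7) = 2 (sole candidate).
(2,9) = 9 (sole candidate).
(3,1) = 2 (sole candidate).
(3,5) = 8 (sole candidate).
(3,9) = 4 (sole candidate).
(4,1) = 4 (sole candidate).
(7,2) = 5 (sole candidate).
(7,3) = 4 (sole candidate).
(8,5) = 9 (sole candidate).
(9,1) = 8 (sole candidate).
(9,2) = 9 (sole candidate).
(9,3) = 2 (sole candidate).
(9,9) = 1 (sole candidate).
(3,8) = 7 (sole candidate).
(4,5) = 5 (sole candidate).
(5,5) = 7 (sole candidate).
(5,6) = 4 (sole candidate).
(7,9) = 6 (sole candidate).
(8,6) = 8 (sole candidate).
(9,7) = 7 (sole candidate).
(9,8) = 4 (sole candidate).
(4,3) = 3 (sole candidate).
(4,6) = 9 (sole candidate).
(4,7) = 1 (sole candidate).
(4,8) = 6 (sole candidate).
(5,3) = 5 (sole candidate).
(5,4) = 2 (sole candidate).
(5,8) = 3 (sole candidate).
(6,4) = 6 (sole candidate).
(6,9) = 2 (sole candidate).
(7,4) = 1 (sole candidate).
(7,6) = 7 (sole candidate).
(7,7) = 8 (sole candidate).
(8,4) = 4 (sole candidate).
(8,9) = 3 (sole candidate).
(1,7) = 3 (sole candidate).
(1,8) = 8 (sole candidate).
(4,4) = 8 (sole candidate).
(6,8) = 5: row 6 has {1,2,3,4,6,7,8,9}; col 8 has {1,3,4,6,7,8,9}; box has {1,2,3,4,6,7,8,9} → only 5 remains.

5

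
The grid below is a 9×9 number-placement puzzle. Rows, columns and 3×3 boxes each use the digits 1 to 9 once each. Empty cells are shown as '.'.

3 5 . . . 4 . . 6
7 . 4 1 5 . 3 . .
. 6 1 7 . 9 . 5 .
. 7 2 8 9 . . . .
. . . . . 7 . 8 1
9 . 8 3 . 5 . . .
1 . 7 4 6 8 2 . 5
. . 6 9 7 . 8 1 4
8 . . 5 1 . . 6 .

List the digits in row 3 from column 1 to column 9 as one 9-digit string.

261739458

R1C3 = 9: row 1 has {3,4,5,6}; col 3 has {1,2,4,6,7,8}; box has {1,3,4,5,6,7} → only 9 remains.
R1C4 = 2: row 1 has {3,4,5,6,9}; col 4 has {1,3,4,5,7,8,9}; box has {1,4,5,7,9} → only 2 remains.
R1C5 = 8: row 1 has {2,3,4,5,6,9}; col 5 has {1,5,6,7,9}; box has {1,2,4,5,7,9} → only 8 remains.
R1C8 = 7: row 1 has {2,3,4,5,6,8,9}; col 8 has {1,5,6,8}; box has {3,5,6} → only 7 remains.
R2C6 = 6: row 2 has {1,3,4,5,7}; col 6 has {4,5,7,8,9}; box has {1,2,4,5,7,8,9} → only 6 remains.
R3C1 = 2: row 3 has {1,5,6,7,9}; col 1 has {1,3,7,8,9}; box has {1,3,4,5,6,7,9} → only 2 remains.
R3C5 = 3: row 3 has {1,2,5,6,7,9}; col 5 has {1,5,6,7,8,9}; box has {1,2,4,5,6,7,8,9} → only 3 remains.
R3C7 = 4: row 3 has {1,2,3,5,6,7,9}; col 7 has {2,3,8}; box has {3,5,6,7} → only 4 remains.
R3C9 = 8: row 3 has {1,2,3,4,5,6,7,9}; col 9 has {1,4,5,6}; box has {3,4,5,6,7} → only 8 remains.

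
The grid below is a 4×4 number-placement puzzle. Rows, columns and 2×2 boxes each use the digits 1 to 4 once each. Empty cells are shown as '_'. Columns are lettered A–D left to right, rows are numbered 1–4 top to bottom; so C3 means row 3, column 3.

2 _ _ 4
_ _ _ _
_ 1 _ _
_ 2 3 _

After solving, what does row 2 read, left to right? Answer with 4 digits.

1423

B1 = 3 (sole candidate).
C1 = 1 (sole candidate).
B2 = 4: row 2 has {}; col 2 has {1,2,3}; box has {2,3} → only 4 remains.
C2 = 2: row 2 has {4}; col 3 has {1,3}; box has {1,4} → only 2 remains.
D2 = 3: row 2 has {2,4}; col 4 has {4}; box has {1,2,4} → only 3 remains.
C3 = 4 (sole candidate).
D3 = 2 (sole candidate).
A4 = 4 (sole candidate).
D4 = 1 (sole candidate).
A2 = 1: row 2 has {2,3,4}; col 1 has {2,4}; box has {2,3,4} → only 1 remains.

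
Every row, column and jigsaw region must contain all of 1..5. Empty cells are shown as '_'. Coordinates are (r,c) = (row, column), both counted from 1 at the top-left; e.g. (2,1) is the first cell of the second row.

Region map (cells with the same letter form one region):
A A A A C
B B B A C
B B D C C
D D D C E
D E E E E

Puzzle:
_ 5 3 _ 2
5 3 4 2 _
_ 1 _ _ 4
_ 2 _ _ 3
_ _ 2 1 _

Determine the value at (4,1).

(1,4) = 4: row 1 has {2,3,5}; col 4 has {1,2}; region has {2,3,5} → only 4 remains.
(2,5) = 1: row 2 has {2,3,4,5}; col 5 has {2,3,4}; region has {2,4} → only 1 remains.
(3,1) = 2: row 3 has {1,4}; col 1 has {5}; region has {1,3,4,5} → only 2 remains.
(3,3) = 5: row 3 has {1,2,4}; col 3 has {2,3,4}; region has {2} → only 5 remains.
(3,4) = 3: row 3 has {1,2,4,5}; col 4 has {1,2,4}; region has {1,2,4} → only 3 remains.
(4,3) = 1: row 4 has {2,3}; col 3 has {2,3,4,5}; region has {2,5} → only 1 remains.
(4,4) = 5: row 4 has {1,2,3}; col 4 has {1,2,3,4}; region has {1,2,3,4} → only 5 remains.
(5,2) = 4: row 5 has {1,2}; col 2 has {1,2,3,5}; region has {1,2,3} → only 4 remains.
(5,5) = 5: row 5 has {1,2,4}; col 5 has {1,2,3,4}; region has {1,2,3,4} → only 5 remains.
(1,1) = 1: row 1 has {2,3,4,5}; col 1 has {2,5}; region has {2,3,4,5} → only 1 remains.
(4,1) = 4: row 4 has {1,2,3,5}; col 1 has {1,2,5}; region has {1,2,5} → only 4 remains.

4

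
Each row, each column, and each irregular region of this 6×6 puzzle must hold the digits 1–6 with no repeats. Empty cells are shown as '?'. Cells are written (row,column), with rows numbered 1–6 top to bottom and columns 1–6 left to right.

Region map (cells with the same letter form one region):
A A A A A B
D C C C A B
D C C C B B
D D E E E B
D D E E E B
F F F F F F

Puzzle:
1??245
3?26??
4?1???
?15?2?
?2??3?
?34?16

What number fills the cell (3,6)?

2

(1,2) = 6 (sole candidate).
(1,3) = 3 (sole candidate).
(2,5) = 5 (sole candidate).
(3,2) = 5 (sole candidate).
(3,4) = 3 (sole candidate).
(3,5) = 6 (sole candidate).
(3,6) = 2: row 3 has {1,3,4,5,6}; col 6 has {5,6}; region has {5,6} → only 2 remains.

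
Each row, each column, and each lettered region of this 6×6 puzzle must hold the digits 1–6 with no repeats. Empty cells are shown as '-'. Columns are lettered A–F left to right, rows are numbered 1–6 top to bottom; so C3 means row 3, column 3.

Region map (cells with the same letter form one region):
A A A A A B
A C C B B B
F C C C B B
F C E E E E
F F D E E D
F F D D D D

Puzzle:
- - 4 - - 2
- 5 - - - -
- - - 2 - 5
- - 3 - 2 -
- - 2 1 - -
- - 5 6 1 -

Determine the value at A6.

3

A2 = 2: in row 2, 2 can only go here (every other open cell in that row sees a 2).
B6 = 2: in row 6, 2 can only go here (every other open cell in that row sees a 2).
F2 = 1: in column 6, 1 can only go here (every other open cell in that column sees a 1).
C2 = 6: row 2 has {1,2,5}; col 3 has {2,3,4,5}; region has {2,5} → only 6 remains.
C3 = 1: row 3 has {2,5}; col 3 has {2,3,4,5,6}; region has {2,5,6} → only 1 remains.
B4 = 4: row 4 has {2,3}; col 2 has {2,5}; region has {1,2,5,6} → only 4 remains.
D4 = 5: row 4 has {2,3,4}; col 4 has {1,2,6}; region has {1,2,3} → only 5 remains.
F4 = 6: row 4 has {2,3,4,5}; col 6 has {1,2,5}; region has {1,2,3,5} → only 6 remains.
E5 = 4: row 5 has {1,2}; col 5 has {1,2}; region has {1,2,3,5,6} → only 4 remains.
F5 = 3: row 5 has {1,2,4}; col 6 has {1,2,5,6}; region has {1,2,5,6} → only 3 remains.
F6 = 4: row 6 has {1,2,5,6}; col 6 has {1,2,3,5,6}; region has {1,2,3,5,6} → only 4 remains.
D1 = 3: row 1 has {2,4}; col 4 has {1,2,5,6}; region has {2,4} → only 3 remains.
D2 = 4: row 2 has {1,2,5,6}; col 4 has {1,2,3,5,6}; region has {1,2,5} → only 4 remains.
E2 = 3: row 2 has {1,2,4,5,6}; col 5 has {1,2,4}; region has {1,2,4,5} → only 3 remains.
B3 = 3: row 3 has {1,2,5}; col 2 has {2,4,5}; region has {1,2,4,5,6} → only 3 remains.
E3 = 6: row 3 has {1,2,3,5}; col 5 has {1,2,3,4}; region has {1,2,3,4,5} → only 6 remains.
A4 = 1: row 4 has {2,3,4,5,6}; col 1 has {2}; region has {2} → only 1 remains.
B5 = 6: row 5 has {1,2,3,4}; col 2 has {2,3,4,5}; region has {1,2} → only 6 remains.
A6 = 3: row 6 has {1,2,4,5,6}; col 1 has {1,2}; region has {1,2,6} → only 3 remains.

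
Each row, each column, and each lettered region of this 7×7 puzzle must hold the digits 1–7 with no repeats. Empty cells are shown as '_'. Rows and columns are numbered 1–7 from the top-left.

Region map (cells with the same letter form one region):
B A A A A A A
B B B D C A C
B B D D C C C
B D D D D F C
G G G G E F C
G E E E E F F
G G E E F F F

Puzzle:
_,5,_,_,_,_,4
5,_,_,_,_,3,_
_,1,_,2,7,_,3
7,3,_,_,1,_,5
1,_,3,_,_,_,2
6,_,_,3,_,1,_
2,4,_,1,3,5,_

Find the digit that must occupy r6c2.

r1c1 = 3: row 1 has {4,5}; col 1 has {1,2,5,6,7}; region has {1,5,7} → only 3 remains.
r3c1 = 4: row 3 has {1,2,3,7}; col 1 has {1,2,3,5,6,7}; region has {1,3,5,7} → only 4 remains.
r3c6 = 6: row 3 has {1,2,3,4,7}; col 6 has {1,3,5}; region has {2,3,5,7} → only 6 remains.
r5c2 = 7: row 5 has {1,2,3}; col 2 has {1,3,4,5}; region has {1,2,3,4,6} → only 7 remains.
r5c4 = 5: row 5 has {1,2,3,7}; col 4 has {1,2,3}; region has {1,2,3,4,6,7} → only 5 remains.
r5c6 = 4: row 5 has {1,2,3,5,7}; col 6 has {1,3,5,6}; region has {1,3,5} → only 4 remains.
r6c2 = 2: row 6 has {1,3,6}; col 2 has {1,3,4,5,7}; region has {1,3} → only 2 remains.

2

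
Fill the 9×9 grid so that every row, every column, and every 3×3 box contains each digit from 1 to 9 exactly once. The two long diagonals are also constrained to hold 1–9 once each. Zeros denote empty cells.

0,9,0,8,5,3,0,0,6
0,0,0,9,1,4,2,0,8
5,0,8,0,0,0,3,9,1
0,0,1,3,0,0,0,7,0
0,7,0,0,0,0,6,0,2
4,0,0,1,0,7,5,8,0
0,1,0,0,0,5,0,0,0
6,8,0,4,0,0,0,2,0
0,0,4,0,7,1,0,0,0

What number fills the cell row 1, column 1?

row 1, column 1 = 1: row 1 has {3,5,6,8,9}; col 1 has {4,5,6}; box has {5,8,9}; main diagonal has {2,3,7,8} → only 1 remains.

1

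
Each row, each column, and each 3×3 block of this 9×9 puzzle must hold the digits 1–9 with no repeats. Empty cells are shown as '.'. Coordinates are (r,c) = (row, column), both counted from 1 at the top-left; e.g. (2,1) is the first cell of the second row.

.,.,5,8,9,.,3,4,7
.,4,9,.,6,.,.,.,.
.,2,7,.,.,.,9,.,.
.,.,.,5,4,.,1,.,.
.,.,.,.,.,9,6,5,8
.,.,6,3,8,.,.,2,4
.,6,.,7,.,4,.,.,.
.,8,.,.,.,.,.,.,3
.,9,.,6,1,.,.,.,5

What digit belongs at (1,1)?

(1,2) = 1: row 1 has {3,4,5,7,8,9}; col 2 has {2,4,6,8,9}; box has {2,4,5,7,9} → only 1 remains.
(1,6) = 2: row 1 has {1,3,4,5,7,8,9}; col 6 has {4,9}; box has {6,8,9} → only 2 remains.
(2,4) = 1: row 2 has {4,6,9}; col 4 has {3,5,6,7,8}; box has {2,6,8,9} → only 1 remains.
(2,8) = 8: row 2 has {1,4,6,9}; col 8 has {2,4,5}; box has {3,4,7,9} → only 8 remains.
(2,9) = 2: row 2 has {1,4,6,8,9}; col 9 has {3,4,5,7,8}; box has {3,4,7,8,9} → only 2 remains.
(3,4) = 4: row 3 has {2,7,9}; col 4 has {1,3,5,6,7,8}; box has {1,2,6,8,9} → only 4 remains.
(4,9) = 9: row 4 has {1,4,5}; col 9 has {2,3,4,5,7,8}; box has {1,2,4,5,6,8} → only 9 remains.
(5,4) = 2: row 5 has {5,6,8,9}; col 4 has {1,3,4,5,6,7,8}; box has {3,4,5,8,9} → only 2 remains.
(5,5) = 7: row 5 has {2,5,6,8,9}; col 5 has {1,4,6,8,9}; box has {2,3,4,5,8,9} → only 7 remains.
(6,6) = 1: row 6 has {2,3,4,6,8}; col 6 has {2,4,9}; box has {2,3,4,5,7,8,9} → only 1 remains.
(6,7) = 7: row 6 has {1,2,3,4,6,8}; col 7 has {1,3,6,9}; box has {1,2,4,5,6,8,9} → only 7 remains.
(7,9) = 1: row 7 has {4,6,7}; col 9 has {2,3,4,5,7,8,9}; box has {3,5} → only 1 remains.
(8,4) = 9: row 8 has {3,8}; col 4 has {1,2,3,4,5,6,7,8}; box has {1,4,6,7} → only 9 remains.
(8,6) = 5: row 8 has {3,8,9}; col 6 has {1,2,4,9}; box has {1,4,6,7,9} → only 5 remains.
(9,8) = 7: row 9 has {1,5,6,9}; col 8 has {2,4,5,8}; box has {1,3,5} → only 7 remains.
(1,1) = 6: row 1 has {1,2,3,4,5,7,8,9}; col 1 has {}; box has {1,2,4,5,7,9} → only 6 remains.

6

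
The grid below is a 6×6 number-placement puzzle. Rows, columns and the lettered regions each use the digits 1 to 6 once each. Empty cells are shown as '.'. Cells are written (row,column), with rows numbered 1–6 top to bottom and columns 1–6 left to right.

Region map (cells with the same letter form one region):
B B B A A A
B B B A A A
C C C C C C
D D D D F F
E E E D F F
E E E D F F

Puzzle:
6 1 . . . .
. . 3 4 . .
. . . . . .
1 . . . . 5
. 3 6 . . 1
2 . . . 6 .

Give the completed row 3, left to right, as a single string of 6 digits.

365142

(2,1) = 5: row 2 has {3,4}; col 1 has {1,2,6}; region has {1,3,6} → only 5 remains.
(2,2) = 2: row 2 has {3,4,5}; col 2 has {1,3}; region has {1,3,5,6} → only 2 remains.
(2,5) = 1: row 2 has {2,3,4,5}; col 5 has {6}; region has {4} → only 1 remains.
(2,6) = 6: row 2 has {1,2,3,4,5}; col 6 has {1,5}; region has {1,4} → only 6 remains.
(5,1) = 4: row 5 has {1,3,6}; col 1 has {1,2,5,6}; region has {2,3,6} → only 4 remains.
(5,5) = 2: row 5 has {1,3,4,6}; col 5 has {1,6}; region has {1,5,6} → only 2 remains.
(6,2) = 5: row 6 has {2,6}; col 2 has {1,2,3}; region has {2,3,4,6} → only 5 remains.
(6,3) = 1: row 6 has {2,5,6}; col 3 has {3,6}; region has {2,3,4,5,6} → only 1 remains.
(6,4) = 3: row 6 has {1,2,5,6}; col 4 has {4}; region has {1} → only 3 remains.
(6,6) = 4: row 6 has {1,2,3,5,6}; col 6 has {1,5,6}; region has {1,2,5,6} → only 4 remains.
(1,3) = 4: row 1 has {1,6}; col 3 has {1,3,6}; region has {1,2,3,5,6} → only 4 remains.
(3,1) = 3: row 3 has {}; col 1 has {1,2,4,5,6}; region has {} → only 3 remains.
(3,6) = 2: row 3 has {3}; col 6 has {1,4,5,6}; region has {3} → only 2 remains.
(4,3) = 2: row 4 has {1,5}; col 3 has {1,3,4,6}; region has {1,3} → only 2 remains.
(4,4) = 6: row 4 has {1,2,5}; col 4 has {3,4}; region has {1,2,3} → only 6 remains.
(4,5) = 3: row 4 has {1,2,5,6}; col 5 has {1,2,6}; region has {1,2,4,5,6} → only 3 remains.
(5,4) = 5: row 5 has {1,2,3,4,6}; col 4 has {3,4,6}; region has {1,2,3,6} → only 5 remains.
(1,4) = 2: row 1 has {1,4,6}; col 4 has {3,4,5,6}; region has {1,4,6} → only 2 remains.
(1,5) = 5: row 1 has {1,2,4,6}; col 5 has {1,2,3,6}; region has {1,2,4,6} → only 5 remains.
(1,6) = 3: row 1 has {1,2,4,5,6}; col 6 has {1,2,4,5,6}; region has {1,2,4,5,6} → only 3 remains.
(3,3) = 5: row 3 has {2,3}; col 3 has {1,2,3,4,6}; region has {2,3} → only 5 remains.
(3,4) = 1: row 3 has {2,3,5}; col 4 has {2,3,4,5,6}; region has {2,3,5} → only 1 remains.
(3,5) = 4: row 3 has {1,2,3,5}; col 5 has {1,2,3,5,6}; region has {1,2,3,5} → only 4 remains.
(4,2) = 4: row 4 has {1,2,3,5,6}; col 2 has {1,2,3,5}; region has {1,2,3,5,6} → only 4 remains.
(3,2) = 6: row 3 has {1,2,3,4,5}; col 2 has {1,2,3,4,5}; region has {1,2,3,4,5} → only 6 remains.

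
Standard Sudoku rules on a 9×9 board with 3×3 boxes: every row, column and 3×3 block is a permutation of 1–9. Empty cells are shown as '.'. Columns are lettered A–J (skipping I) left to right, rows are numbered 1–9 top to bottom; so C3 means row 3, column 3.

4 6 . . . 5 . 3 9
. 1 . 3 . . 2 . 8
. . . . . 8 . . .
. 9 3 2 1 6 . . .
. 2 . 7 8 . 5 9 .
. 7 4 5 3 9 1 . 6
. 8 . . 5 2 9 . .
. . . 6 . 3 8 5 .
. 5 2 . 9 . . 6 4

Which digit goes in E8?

7

D1 = 1 (sole candidate).
G1 = 7 (sole candidate).
H2 = 4 (sole candidate).
B3 = 3 (sole candidate).
G3 = 6 (sole candidate).
H3 = 1 (sole candidate).
J3 = 5 (sole candidate).
G4 = 4 (sole candidate).
J4 = 7 (sole candidate).
F5 = 4 (sole candidate).
J5 = 3 (sole candidate).
A6 = 8 (sole candidate).
H6 = 2 (sole candidate).
D7 = 4 (sole candidate).
H7 = 7 (sole candidate).
J7 = 1 (sole candidate).
B8 = 4 (sole candidate).
E8 = 7: row 8 has {3,4,5,6,8}; col 5 has {1,3,5,8,9}; box has {2,3,4,5,6,9} → only 7 remains.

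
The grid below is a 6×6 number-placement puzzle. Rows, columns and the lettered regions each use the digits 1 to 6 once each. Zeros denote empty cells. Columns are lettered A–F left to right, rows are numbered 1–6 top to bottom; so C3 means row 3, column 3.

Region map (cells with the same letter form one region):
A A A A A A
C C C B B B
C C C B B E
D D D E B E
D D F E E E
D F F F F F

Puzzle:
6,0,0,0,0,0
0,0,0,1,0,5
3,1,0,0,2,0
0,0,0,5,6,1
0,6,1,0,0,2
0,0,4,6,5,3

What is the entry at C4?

F1 = 4: row 1 has {6}; col 6 has {1,2,3,5}; region has {6} → only 4 remains.
D3 = 4: row 3 has {1,2,3}; col 4 has {1,5,6}; region has {1,2,5,6} → only 4 remains.
F3 = 6: row 3 has {1,2,3,4}; col 6 has {1,2,3,4,5}; region has {1,2,5} → only 6 remains.
D5 = 3: row 5 has {1,2,6}; col 4 has {1,4,5,6}; region has {1,2,5,6} → only 3 remains.
E5 = 4: row 5 has {1,2,3,6}; col 5 has {2,5,6}; region has {1,2,3,5,6} → only 4 remains.
B6 = 2: row 6 has {3,4,5,6}; col 2 has {1,6}; region has {1,3,4,5,6} → only 2 remains.
D1 = 2: row 1 has {4,6}; col 4 has {1,3,4,5,6}; region has {4,6} → only 2 remains.
B2 = 4: row 2 has {1,5}; col 2 has {1,2,6}; region has {1,3} → only 4 remains.
E2 = 3: row 2 has {1,4,5}; col 5 has {2,4,5,6}; region has {1,2,4,5,6} → only 3 remains.
C3 = 5: row 3 has {1,2,3,4,6}; col 3 has {1,4}; region has {1,3,4} → only 5 remains.
B4 = 3: row 4 has {1,5,6}; col 2 has {1,2,4,6}; region has {6} → only 3 remains.
C4 = 2: row 4 has {1,3,5,6}; col 3 has {1,4,5}; region has {3,6} → only 2 remains.

2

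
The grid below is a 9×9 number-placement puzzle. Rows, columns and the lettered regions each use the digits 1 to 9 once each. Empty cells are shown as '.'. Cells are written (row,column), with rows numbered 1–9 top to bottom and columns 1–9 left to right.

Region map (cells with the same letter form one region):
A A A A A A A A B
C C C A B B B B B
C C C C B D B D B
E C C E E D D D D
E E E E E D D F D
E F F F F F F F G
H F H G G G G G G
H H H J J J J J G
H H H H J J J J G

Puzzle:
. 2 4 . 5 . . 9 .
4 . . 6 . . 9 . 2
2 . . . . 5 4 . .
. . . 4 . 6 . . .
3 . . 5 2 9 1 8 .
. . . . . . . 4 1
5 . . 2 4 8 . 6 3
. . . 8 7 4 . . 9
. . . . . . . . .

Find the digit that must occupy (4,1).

(7,7) = 7: row 7 has {2,3,4,5,6,8}; col 7 has {1,4,9}; region has {1,2,3,4,6,8,9} → only 7 remains.
(9,9) = 5: row 9 has {}; col 9 has {1,2,3,9}; region has {1,2,3,4,6,7,8,9} → only 5 remains.
(1,9) = 6: in row 1, 6 can only go here (every other open cell in that row sees a 6).
(5,9) = 4: in row 5, 4 can only go here (every other open cell in that row sees a 4).
(6,1) = 8: in row 6, 8 can only go here (every other open cell in that row sees an 8).
(1,7) = 8: in row 1, 8 can only go here (every other open cell in that row sees an 8).
(9,2) = 4: in row 9, 4 can only go here (every other open cell in that row sees a 4).
(9,3) = 8: in row 9, 8 can only go here (every other open cell in that row sees an 8).
(2,8) = 5: in region B, 5 can only go here (every other open cell in that region sees a 5).
(8,7) = 5: in row 8, 5 can only go here (every other open cell in that row sees a 5).
(4,9) = 8: in region D, 8 can only go here (every other open cell in that region sees an 8).
(3,9) = 7: row 3 has {2,4,5}; col 9 has {1,2,3,4,5,6,8,9}; region has {2,4,5,6,9} → only 7 remains.
(3,8) = 3: row 3 has {2,4,5,7}; col 8 has {4,5,6,8,9}; region has {1,4,5,6,8,9} → only 3 remains.
(4,7) = 2: row 4 has {4,6,8}; col 7 has {1,4,5,7,8,9}; region has {1,3,4,5,6,8,9} → only 2 remains.
(4,8) = 7: row 4 has {2,4,6,8}; col 8 has {3,4,5,6,8,9}; region has {1,2,3,4,5,6,8,9} → only 7 remains.
(7,2) = 1: in region F, 1 can only go here (every other open cell in that region sees a 1).
(7,3) = 9: row 7 has {1,2,3,4,5,6,7,8}; col 3 has {4,8}; region has {4,5,8} → only 9 remains.
(9,5) = 9: in row 9, 9 can only go here (every other open cell in that row sees a 9).
(4,5) = 1: row 4 has {2,4,6,7,8}; col 5 has {2,4,5,7,9}; region has {2,3,4,5,8} → only 1 remains.
(3,5) = 8: row 3 has {2,3,4,5,7}; col 5 has {1,2,4,5,7,9}; region has {2,4,5,6,7,9} → only 8 remains.
(4,1) = 9: row 4 has {1,2,4,6,7,8}; col 1 has {2,3,4,5,8}; region has {1,2,3,4,5,8} → only 9 remains.

9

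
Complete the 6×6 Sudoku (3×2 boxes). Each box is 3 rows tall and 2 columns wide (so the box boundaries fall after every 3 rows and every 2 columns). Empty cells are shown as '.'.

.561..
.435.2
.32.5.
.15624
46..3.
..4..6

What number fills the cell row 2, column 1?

1

row 1, column 1 = 2: row 1 has {1,5,6}; col 1 has {4}; box has {3,4,5} → only 2 remains.
row 1, column 5 = 4: row 1 has {1,2,5,6}; col 5 has {2,3,5}; box has {2,5} → only 4 remains.
row 1, column 6 = 3: row 1 has {1,2,4,5,6}; col 6 has {2,4,6}; box has {2,4,5} → only 3 remains.
row 3, column 4 = 4: row 3 has {2,3,5}; col 4 has {1,5,6}; box has {1,2,3,5,6} → only 4 remains.
row 3, column 6 = 1: row 3 has {2,3,4,5}; col 6 has {2,3,4,6}; box has {2,3,4,5} → only 1 remains.
row 4, column 1 = 3: row 4 has {1,2,4,5,6}; col 1 has {2,4}; box has {1,4,6} → only 3 remains.
row 5, column 3 = 1: row 5 has {3,4,6}; col 3 has {2,3,4,5,6}; box has {4,5,6} → only 1 remains.
row 5, column 4 = 2: row 5 has {1,3,4,6}; col 4 has {1,4,5,6}; box has {1,4,5,6} → only 2 remains.
row 5, column 6 = 5: row 5 has {1,2,3,4,6}; col 6 has {1,2,3,4,6}; box has {2,3,4,6} → only 5 remains.
row 6, column 1 = 5: row 6 has {4,6}; col 1 has {2,3,4}; box has {1,3,4,6} → only 5 remains.
row 6, column 2 = 2: row 6 has {4,5,6}; col 2 has {1,3,4,5,6}; box has {1,3,4,5,6} → only 2 remains.
row 6, column 4 = 3: row 6 has {2,4,5,6}; col 4 has {1,2,4,5,6}; box has {1,2,4,5,6} → only 3 remains.
row 6, column 5 = 1: row 6 has {2,3,4,5,6}; col 5 has {2,3,4,5}; box has {2,3,4,5,6} → only 1 remains.
row 2, column 5 = 6: row 2 has {2,3,4,5}; col 5 has {1,2,3,4,5}; box has {1,2,3,4,5} → only 6 remains.
row 3, column 1 = 6: row 3 has {1,2,3,4,5}; col 1 has {2,3,4,5}; box has {2,3,4,5} → only 6 remains.
row 2, column 1 = 1: row 2 has {2,3,4,5,6}; col 1 has {2,3,4,5,6}; box has {2,3,4,5,6} → only 1 remains.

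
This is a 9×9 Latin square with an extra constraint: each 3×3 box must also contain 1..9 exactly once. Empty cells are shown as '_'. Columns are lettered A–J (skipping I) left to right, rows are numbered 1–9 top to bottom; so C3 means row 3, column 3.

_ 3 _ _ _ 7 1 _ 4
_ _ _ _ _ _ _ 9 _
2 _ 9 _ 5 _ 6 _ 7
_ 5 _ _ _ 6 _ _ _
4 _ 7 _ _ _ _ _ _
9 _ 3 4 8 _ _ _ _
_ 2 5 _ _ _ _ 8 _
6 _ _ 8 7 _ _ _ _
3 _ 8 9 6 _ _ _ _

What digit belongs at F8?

C1 = 6 (sole candidate).
D1 = 2 (sole candidate).
E1 = 9 (sole candidate).
H1 = 5 (sole candidate).
H3 = 3 (sole candidate).
A1 = 8 (sole candidate).
D3 = 1 (sole candidate).
A4 = 1 (sole candidate).
C4 = 2 (sole candidate).
E4 = 3 (sole candidate).
D5 = 5 (sole candidate).
B6 = 6 (sole candidate).
A7 = 7 (sole candidate).
D7 = 3 (sole candidate).
A2 = 5 (sole candidate).
D2 = 6 (sole candidate).
E2 = 4 (sole candidate).
B3 = 4 (sole candidate).
F3 = 8 (sole candidate).
D4 = 7 (sole candidate).
H4 = 4 (sole candidate).
B5 = 8 (sole candidate).
E7 = 1 (sole candidate).
F7 = 4 (sole candidate).
G7 = 9 (sole candidate).
J7 = 6 (sole candidate).
B9 = 1 (sole candidate).
B2 = 7 (sole candidate).
C2 = 1 (sole candidate).
F2 = 3 (sole candidate).
G4 = 8 (sole candidate).
J4 = 9 (sole candidate).
E5 = 2 (sole candidate).
G5 = 3 (sole candidate).
J5 = 1 (sole candidate).
F6 = 1 (sole candidate).
B8 = 9 (sole candidate).
C8 = 4 (sole candidate).
G2 = 2 (sole candidate).
J2 = 8 (sole candidate).
F5 = 9 (sole candidate).
H5 = 6 (sole candidate).
G8 = 5 (sole candidate).
J9 = 2 (sole candidate).
G6 = 7 (sole candidate).
H6 = 2 (sole candidate).
J6 = 5 (sole candidate).
F8 = 2: row 8 has {4,5,6,7,8,9}; col 6 has {1,3,4,6,7,8,9}; box has {1,3,4,6,7,8,9} → only 2 remains.

2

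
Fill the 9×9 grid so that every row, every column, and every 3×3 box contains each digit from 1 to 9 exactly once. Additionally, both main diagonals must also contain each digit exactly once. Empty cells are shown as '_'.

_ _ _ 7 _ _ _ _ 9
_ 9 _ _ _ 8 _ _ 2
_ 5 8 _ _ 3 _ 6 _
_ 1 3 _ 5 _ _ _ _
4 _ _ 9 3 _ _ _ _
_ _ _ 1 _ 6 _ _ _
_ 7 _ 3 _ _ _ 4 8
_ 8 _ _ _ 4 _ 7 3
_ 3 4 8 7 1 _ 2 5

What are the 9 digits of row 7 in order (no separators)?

572369148

R2C8 = 5: row 2 has {2,8,9}; col 8 has {2,4,6,7}; box has {2,6,9}; anti-diagonal has {1,3,8,9} → only 5 remains.
R6C2 = 2: row 6 has {1,6}; col 2 has {1,3,5,7,8,9}; box has {1,3,4} → only 2 remains.
R7C7 = 1: row 7 has {3,4,7,8}; col 7 has {}; box has {2,3,4,5,7,8}; main diagonal has {3,5,6,7,8,9} → only 1 remains.
R9C1 = 6: row 9 has {1,2,3,4,5,7,8}; col 1 has {4}; box has {3,4,7,8}; anti-diagonal has {1,3,5,8,9} → only 6 remains.
R9C7 = 9: row 9 has {1,2,3,4,5,6,7,8}; col 7 has {1}; box has {1,2,3,4,5,7,8} → only 9 remains.
R1C1 = 2: row 1 has {7,9}; col 1 has {4,6}; box has {5,8,9}; main diagonal has {1,3,5,6,7,8,9} → only 2 remains.
R1C6 = 5: row 1 has {2,7,9}; col 6 has {1,3,4,6,8}; box has {3,7,8} → only 5 remains.
R4C4 = 4: row 4 has {1,3,5}; col 4 has {1,3,7,8,9}; box has {1,3,5,6,9}; main diagonal has {1,2,3,5,6,7,8,9} → only 4 remains.
R5C2 = 6: row 5 has {3,4,9}; col 2 has {1,2,3,5,7,8,9}; box has {1,2,3,4} → only 6 remains.
R6C5 = 8: row 6 has {1,2,6}; col 5 has {3,5,7}; box has {1,3,4,5,6,9} → only 8 remains.
R7C3 = 2: row 7 has {1,3,4,7,8}; col 3 has {3,4,8}; box has {3,4,6,7,8}; anti-diagonal has {1,3,5,6,8,9} → only 2 remains.
R7C6 = 9: row 7 has {1,2,3,4,7,8}; col 6 has {1,3,4,5,6,8}; box has {1,3,4,7,8} → only 9 remains.
R8C7 = 6: row 8 has {3,4,7,8}; col 7 has {1,9}; box has {1,2,3,4,5,7,8,9} → only 6 remains.
R1C2 = 4: row 1 has {2,5,7,9}; col 2 has {1,2,3,5,6,7,8,9}; box has {2,5,8,9} → only 4 remains.
R2C4 = 6: row 2 has {2,5,8,9}; col 4 has {1,3,4,7,8,9}; box has {3,5,7,8} → only 6 remains.
R3C4 = 2: row 3 has {3,5,6,8}; col 4 has {1,3,4,6,7,8,9}; box has {3,5,6,7,8} → only 2 remains.
R4C6 = 7: row 4 has {1,3,4,5}; col 6 has {1,3,4,5,6,8,9}; box has {1,3,4,5,6,8,9}; anti-diagonal has {1,2,3,5,6,8,9} → only 7 remains.
R4C9 = 6: row 4 has {1,3,4,5,7}; col 9 has {2,3,5,8,9}; box has {} → only 6 remains.
R5C6 = 2: row 5 has {3,4,6,9}; col 6 has {1,3,4,5,6,7,8,9}; box has {1,3,4,5,6,7,8,9} → only 2 remains.
R7C1 = 5: row 7 has {1,2,3,4,7,8,9}; col 1 has {2,4,6}; box has {2,3,4,6,7,8} → only 5 remains.
R7C5 = 6: row 7 has {1,2,3,4,5,7,8,9}; col 5 has {3,5,7,8}; box has {1,3,4,7,8,9} → only 6 remains.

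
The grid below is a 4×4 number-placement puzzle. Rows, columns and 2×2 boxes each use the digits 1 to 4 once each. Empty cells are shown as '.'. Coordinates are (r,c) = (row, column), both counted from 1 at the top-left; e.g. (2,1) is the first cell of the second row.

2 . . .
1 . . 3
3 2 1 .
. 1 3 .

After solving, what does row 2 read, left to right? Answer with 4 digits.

1423

(1,3) = 4 (sole candidate).
(1,4) = 1 (sole candidate).
(2,2) = 4: row 2 has {1,3}; col 2 has {1,2}; box has {1,2} → only 4 remains.
(2,3) = 2: row 2 has {1,3,4}; col 3 has {1,3,4}; box has {1,3,4} → only 2 remains.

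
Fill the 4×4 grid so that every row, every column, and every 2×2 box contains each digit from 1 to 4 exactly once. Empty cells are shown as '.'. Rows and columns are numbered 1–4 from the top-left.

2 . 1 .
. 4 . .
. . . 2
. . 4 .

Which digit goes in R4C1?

3

R1C2 = 3 (sole candidate).
R1C4 = 4 (sole candidate).
R2C1 = 1 (sole candidate).
R2C4 = 3 (sole candidate).
R3C2 = 1 (sole candidate).
R3C3 = 3 (sole candidate).
R4C1 = 3: row 4 has {4}; col 1 has {1,2}; box has {1} → only 3 remains.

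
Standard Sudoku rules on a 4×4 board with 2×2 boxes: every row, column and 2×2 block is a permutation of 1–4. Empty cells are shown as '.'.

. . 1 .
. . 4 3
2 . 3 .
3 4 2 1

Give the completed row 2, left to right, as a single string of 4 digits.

R1C1 = 4 (sole candidate).
R1C4 = 2 (sole candidate).
R2C1 = 1: row 2 has {3,4}; col 1 has {2,3,4}; box has {4} → only 1 remains.
R2C2 = 2: row 2 has {1,3,4}; col 2 has {4}; box has {1,4} → only 2 remains.

1243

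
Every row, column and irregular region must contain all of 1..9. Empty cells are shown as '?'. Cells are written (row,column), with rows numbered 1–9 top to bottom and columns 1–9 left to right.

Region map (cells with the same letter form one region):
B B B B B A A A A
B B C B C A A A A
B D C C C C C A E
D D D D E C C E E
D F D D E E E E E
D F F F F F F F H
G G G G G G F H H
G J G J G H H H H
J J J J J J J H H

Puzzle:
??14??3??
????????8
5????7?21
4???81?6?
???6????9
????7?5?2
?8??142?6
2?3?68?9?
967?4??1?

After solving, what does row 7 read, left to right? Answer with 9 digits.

(4,7) = 9: row 4 has {1,4,6,8}; col 7 has {2,3,5}; region has {1,7} → only 9 remains.
(7,1) = 7: row 7 has {1,2,4,6,8}; col 1 has {2,4,5,9}; region has {1,2,3,4,6,8} → only 7 remains.
(9,7) = 8: row 9 has {1,4,6,7,9}; col 7 has {2,3,5,9}; region has {4,6,7,9} → only 8 remains.
(3,5) = 3: row 3 has {1,2,5,7}; col 5 has {1,4,6,7,8}; region has {1,7,9} → only 3 remains.
(3,2) = 9: row 3 has {1,2,3,5,7}; col 2 has {6,8}; region has {4,6} → only 9 remains.
(3,4) = 8: row 3 has {1,2,3,5,7,9}; col 4 has {4,6}; region has {1,3,7,9} → only 8 remains.
(1,1) = 8: in row 1, 8 can only go here (every other open cell in that row sees an 8).
(1,6) = 6: in row 1, 6 can only go here (every other open cell in that row sees a 6).
(1,5) = 9: in row 1, 9 can only go here (every other open cell in that row sees a 9).
(1,2) = 2: in row 1, 2 can only go here (every other open cell in that row sees a 2).
(2,7) = 1: in row 2, 1 can only go here (every other open cell in that row sees a 1).
(2,6) = 9: in row 2, 9 can only go here (every other open cell in that row sees a 9).
(6,6) = 3: row 6 has {2,5,7}; col 6 has {1,4,6,7,8,9}; region has {2,5,7} → only 3 remains.
(6,1) = 1: row 6 has {2,3,5,7}; col 1 has {2,4,5,7,8,9}; region has {4,6,9} → only 1 remains.
(6,2) = 4: row 6 has {1,2,3,5,7}; col 2 has {2,6,8,9}; region has {2,3,5,7} → only 4 remains.
(6,4) = 9: row 6 has {1,2,3,4,5,7}; col 4 has {4,6,8}; region has {2,3,4,5,7} → only 9 remains.
(6,8) = 8: row 6 has {1,2,3,4,5,7,9}; col 8 has {1,2,6,9}; region has {2,3,4,5,7,9} → only 8 remains.
(7,4) = 5: row 7 has {1,2,4,6,7,8}; col 4 has {4,6,8,9}; region has {1,2,3,4,6,7,8} → only 5 remains.
(7,8) = 3: row 7 has {1,2,4,5,6,7,8}; col 8 has {1,2,6,8,9}; region has {1,2,6,8,9} → only 3 remains.
(8,4) = 1: row 8 has {2,3,6,8,9}; col 4 has {4,5,6,8,9}; region has {4,6,7,8,9} → only 1 remains.
(9,9) = 5: row 9 has {1,4,6,7,8,9}; col 9 has {1,2,6,8,9}; region has {1,2,3,6,8,9} → only 5 remains.
(1,9) = 7: row 1 has {1,2,3,4,6,8,9}; col 9 has {1,2,5,6,8,9}; region has {1,2,3,6,8,9} → only 7 remains.
(4,9) = 3: row 4 has {1,4,6,8,9}; col 9 has {1,2,5,6,7,8,9}; region has {1,6,8,9} → only 3 remains.
(5,1) = 3: row 5 has {6,9}; col 1 has {1,2,4,5,7,8,9}; region has {1,4,6,9} → only 3 remains.
(5,2) = 1: row 5 has {3,6,9}; col 2 has {2,4,6,8,9}; region has {2,3,4,5,7,8,9} → only 1 remains.
(6,3) = 6: row 6 has {1,2,3,4,5,7,8,9}; col 3 has {1,3,7}; region has {1,2,3,4,5,7,8,9} → only 6 remains.
(7,3) = 9: row 7 has {1,2,3,4,5,6,7,8}; col 3 has {1,3,6,7}; region has {1,2,3,4,5,6,7,8} → only 9 remains.

789514236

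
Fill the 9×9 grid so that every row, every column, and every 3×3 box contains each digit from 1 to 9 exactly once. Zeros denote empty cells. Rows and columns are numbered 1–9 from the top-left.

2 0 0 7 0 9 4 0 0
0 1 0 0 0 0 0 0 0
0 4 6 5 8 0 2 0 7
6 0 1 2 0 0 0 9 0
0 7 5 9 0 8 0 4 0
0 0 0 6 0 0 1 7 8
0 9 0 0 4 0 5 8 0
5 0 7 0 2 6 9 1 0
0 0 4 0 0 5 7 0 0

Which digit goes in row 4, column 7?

row 3, column 8 = 3: row 3 has {2,4,5,6,7,8}; col 8 has {1,4,7,8,9}; box has {2,4,7} → only 3 remains.
row 4, column 7 = 3: row 4 has {1,2,6,9}; col 7 has {1,2,4,5,7,9}; box has {1,4,7,8,9} → only 3 remains.

3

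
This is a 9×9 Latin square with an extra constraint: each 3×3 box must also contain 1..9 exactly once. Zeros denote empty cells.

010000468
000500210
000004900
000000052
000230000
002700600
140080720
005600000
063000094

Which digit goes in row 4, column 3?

1

row 7, column 3 = 9: row 7 has {1,2,4,7,8}; col 3 has {2,3,5}; box has {1,3,4,5,6} → only 9 remains.
row 7, column 4 = 3: row 7 has {1,2,4,7,8,9}; col 4 has {2,5,6,7}; box has {6,8} → only 3 remains.
row 7, column 6 = 5: row 7 has {1,2,3,4,7,8,9}; col 6 has {4}; box has {3,6,8} → only 5 remains.
row 7, column 9 = 6: row 7 has {1,2,3,4,5,7,8,9}; col 9 has {2,4,8}; box has {2,4,7,9} → only 6 remains.
row 9, column 4 = 1: row 9 has {3,4,6,9}; col 4 has {2,3,5,6,7}; box has {3,5,6,8} → only 1 remains.
row 1, column 3 = 7: row 1 has {1,4,6,8}; col 3 has {2,3,5,9}; box has {1} → only 7 remains.
row 1, column 4 = 9: row 1 has {1,4,6,7,8}; col 4 has {1,2,3,5,6,7}; box has {4,5} → only 9 remains.
row 1, column 5 = 2: row 1 has {1,4,6,7,8,9}; col 5 has {3,8}; box has {4,5,9} → only 2 remains.
row 1, column 6 = 3: row 1 has {1,2,4,6,7,8,9}; col 6 has {4,5}; box has {2,4,5,9} → only 3 remains.
row 3, column 4 = 8: row 3 has {4,9}; col 4 has {1,2,3,5,6,7,9}; box has {2,3,4,5,9} → only 8 remains.
row 4, column 4 = 4: row 4 has {2,5}; col 4 has {1,2,3,5,6,7,8,9}; box has {2,3,7} → only 4 remains.
row 9, column 5 = 7: row 9 has {1,3,4,6,9}; col 5 has {2,3,8}; box has {1,3,5,6,8} → only 7 remains.
row 9, column 6 = 2: row 9 has {1,3,4,6,7,9}; col 6 has {3,4,5}; box has {1,3,5,6,7,8} → only 2 remains.
row 1, column 1 = 5: row 1 has {1,2,3,4,6,7,8,9}; col 1 has {1}; box has {1,7} → only 5 remains.
row 2, column 5 = 6: row 2 has {1,2,5}; col 5 has {2,3,7,8}; box has {2,3,4,5,8,9} → only 6 remains.
row 2, column 6 = 7: row 2 has {1,2,5,6}; col 6 has {2,3,4,5}; box has {2,3,4,5,6,8,9} → only 7 remains.
row 2, column 9 = 3: row 2 has {1,2,5,6,7}; col 9 has {2,4,6,8}; box has {1,2,4,6,8,9} → only 3 remains.
row 3, column 3 = 6: row 3 has {4,8,9}; col 3 has {2,3,5,7,9}; box has {1,5,7} → only 6 remains.
row 3, column 5 = 1: row 3 has {4,6,8,9}; col 5 has {2,3,6,7,8}; box has {2,3,4,5,6,7,8,9} → only 1 remains.
row 3, column 8 = 7: row 3 has {1,4,6,8,9}; col 8 has {1,2,5,6,9}; box has {1,2,3,4,6,8,9} → only 7 remains.
row 3, column 9 = 5: row 3 has {1,4,6,7,8,9}; col 9 has {2,3,4,6,8}; box has {1,2,3,4,6,7,8,9} → only 5 remains.
row 4, column 5 = 9: row 4 has {2,4,5}; col 5 has {1,2,3,6,7,8}; box has {2,3,4,7} → only 9 remains.
row 6, column 5 = 5: row 6 has {2,6,7}; col 5 has {1,2,3,6,7,8,9}; box has {2,3,4,7,9} → only 5 remains.
row 8, column 5 = 4: row 8 has {5,6}; col 5 has {1,2,3,5,6,7,8,9}; box has {1,2,3,5,6,7,8} → only 4 remains.
row 8, column 6 = 9: row 8 has {4,5,6}; col 6 has {2,3,4,5,7}; box has {1,2,3,4,5,6,7,8} → only 9 remains.
row 8, column 9 = 1: row 8 has {4,5,6,9}; col 9 has {2,3,4,5,6,8}; box has {2,4,6,7,9} → only 1 remains.
row 9, column 1 = 8: row 9 has {1,2,3,4,6,7,9}; col 1 has {1,5}; box has {1,3,4,5,6,9} → only 8 remains.
row 9, column 7 = 5: row 9 has {1,2,3,4,6,7,8,9}; col 7 has {2,4,6,7,9}; box has {1,2,4,6,7,9} → only 5 remains.
row 6, column 9 = 9: row 6 has {2,5,6,7}; col 9 has {1,2,3,4,5,6,8}; box has {2,5,6} → only 9 remains.
row 5, column 9 = 7: row 5 has {2,3}; col 9 has {1,2,3,4,5,6,8,9}; box has {2,5,6,9} → only 7 remains.
row 5, column 2 = 5: in row 5, 5 can only go here (every other open cell in that row sees a 5).
row 5, column 1 = 9: in row 5, 9 can only go here (every other open cell in that row sees a 9).
row 2, column 1 = 4: row 2 has {1,2,3,5,6,7}; col 1 has {1,5,8,9}; box has {1,5,6,7} → only 4 remains.
row 2, column 3 = 8: row 2 has {1,2,3,4,5,6,7}; col 3 has {2,3,5,6,7,9}; box has {1,4,5,6,7} → only 8 remains.
row 4, column 3 = 1: row 4 has {2,4,5,9}; col 3 has {2,3,5,6,7,8,9}; box has {2,5,9} → only 1 remains.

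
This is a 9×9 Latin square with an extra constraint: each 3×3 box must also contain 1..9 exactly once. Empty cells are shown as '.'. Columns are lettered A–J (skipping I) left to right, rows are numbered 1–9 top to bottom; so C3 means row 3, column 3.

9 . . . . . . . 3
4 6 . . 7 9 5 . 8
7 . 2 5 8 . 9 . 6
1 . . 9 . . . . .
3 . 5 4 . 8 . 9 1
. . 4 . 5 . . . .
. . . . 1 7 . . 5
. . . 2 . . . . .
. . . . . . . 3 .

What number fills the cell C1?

8

B1 = 5 (hidden single in row 1).
C1 = 8: in row 1, 8 can only go here (every other open cell in that row sees an 8).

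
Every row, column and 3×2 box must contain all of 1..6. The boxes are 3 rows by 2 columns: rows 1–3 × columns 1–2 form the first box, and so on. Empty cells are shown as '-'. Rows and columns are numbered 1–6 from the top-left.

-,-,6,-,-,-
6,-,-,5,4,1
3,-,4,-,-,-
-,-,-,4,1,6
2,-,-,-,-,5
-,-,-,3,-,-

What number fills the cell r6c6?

4

r2c2 = 2: row 2 has {1,4,5,6}; col 2 has {}; box has {3,6} → only 2 remains.
r2c3 = 3: row 2 has {1,2,4,5,6}; col 3 has {4,6}; box has {4,5,6} → only 3 remains.
r3c6 = 2: row 3 has {3,4}; col 6 has {1,5,6}; box has {1,4} → only 2 remains.
r4c1 = 5: row 4 has {1,4,6}; col 1 has {2,3,6}; box has {2} → only 5 remains.
r4c2 = 3: row 4 has {1,4,5,6}; col 2 has {2}; box has {2,5} → only 3 remains.
r4c3 = 2: row 4 has {1,3,4,5,6}; col 3 has {3,4,6}; box has {3,4} → only 2 remains.
r5c3 = 1: row 5 has {2,5}; col 3 has {2,3,4,6}; box has {2,3,4} → only 1 remains.
r5c4 = 6: row 5 has {1,2,5}; col 4 has {3,4,5}; box has {1,2,3,4} → only 6 remains.
r5c5 = 3: row 5 has {1,2,5,6}; col 5 has {1,4}; box has {1,5,6} → only 3 remains.
r6c3 = 5: row 6 has {3}; col 3 has {1,2,3,4,6}; box has {1,2,3,4,6} → only 5 remains.
r6c5 = 2: row 6 has {3,5}; col 5 has {1,3,4}; box has {1,3,5,6} → only 2 remains.
r6c6 = 4: row 6 has {2,3,5}; col 6 has {1,2,5,6}; box has {1,2,3,5,6} → only 4 remains.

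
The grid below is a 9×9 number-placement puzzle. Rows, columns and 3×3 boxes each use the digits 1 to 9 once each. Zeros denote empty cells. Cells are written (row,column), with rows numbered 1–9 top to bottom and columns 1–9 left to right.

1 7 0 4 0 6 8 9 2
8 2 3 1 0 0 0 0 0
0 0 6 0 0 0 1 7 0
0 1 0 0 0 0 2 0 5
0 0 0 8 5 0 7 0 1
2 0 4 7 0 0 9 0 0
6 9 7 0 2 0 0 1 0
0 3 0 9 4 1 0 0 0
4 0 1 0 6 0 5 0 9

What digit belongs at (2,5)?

(1,3) = 5 (sole candidate).
(1,5) = 3 (sole candidate).
(3,1) = 9 (sole candidate).
(3,2) = 4 (sole candidate).
(3,5) = 8 (sole candidate).
(3,9) = 3 (sole candidate).
(4,5) = 9 (sole candidate).
(5,1) = 3 (sole candidate).
(5,2) = 6 (sole candidate).
(5,3) = 9 (sole candidate).
(5,8) = 4 (sole candidate).
(6,5) = 1 (sole candidate).
(6,6) = 3 (sole candidate).
(8,1) = 5 (sole candidate).
(8,7) = 6 (sole candidate).
(9,2) = 8 (sole candidate).
(9,4) = 3 (sole candidate).
(9,6) = 7 (sole candidate).
(9,8) = 2 (sole candidate).
(2,5) = 7: row 2 has {1,2,3,8}; col 5 has {1,2,3,4,5,6,8,9}; box has {1,3,4,6,8} → only 7 remains.

7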